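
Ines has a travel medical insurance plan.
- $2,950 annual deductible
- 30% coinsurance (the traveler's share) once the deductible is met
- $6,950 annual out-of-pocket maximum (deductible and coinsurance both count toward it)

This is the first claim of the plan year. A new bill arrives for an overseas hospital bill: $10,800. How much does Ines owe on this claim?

Nothing has been paid toward the $2,950 deductible, so the first $2,950 of this charge is applied there.
The remaining $7,850 (= $10,800 − $2,950) moves to coinsurance.
Traveler's 30% share of $7,850 is $2,355.
That puts the traveler's cost at $2,950 + $2,355 = $5,305 before any cap.
Total out-of-pocket so far would be $0 + $5,305 = $5,305, below the $6,950 cap — no reduction.

$5,305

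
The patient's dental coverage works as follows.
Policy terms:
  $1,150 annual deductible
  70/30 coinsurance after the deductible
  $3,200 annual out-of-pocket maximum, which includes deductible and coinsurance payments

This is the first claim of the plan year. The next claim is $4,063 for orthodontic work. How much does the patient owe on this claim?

Deductible not yet touched, so the first $1,150 of the bill goes to the deductible.
The remaining $2,913 (= $4,063 − $1,150) moves to coinsurance.
Patient's 30% share of $2,913 is $873.90.
That puts the patient's cost at $1,150 + $873.90 = $2,023.90 before any cap.
Year-to-date out-of-pocket becomes $0 + $2,023.90 = $2,023.90, still under the $3,200 maximum, so no cap applies.

$2,023.90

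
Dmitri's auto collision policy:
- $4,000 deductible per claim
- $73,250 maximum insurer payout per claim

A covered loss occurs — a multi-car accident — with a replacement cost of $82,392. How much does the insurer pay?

$73,250

After the deductible, $82,392 − $4,000 = $78,392 remains.
Since $78,392 > $73,250, the payout is capped at $73,250.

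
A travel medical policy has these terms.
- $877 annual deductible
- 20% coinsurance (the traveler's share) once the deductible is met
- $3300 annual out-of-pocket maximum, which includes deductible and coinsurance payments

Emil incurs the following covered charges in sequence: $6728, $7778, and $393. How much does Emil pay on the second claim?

$1252.80

Claim 1 ($6728): $877 finishes the deductible; $5851 goes to coinsurance; traveler's 20% is $1170.20. Traveler pays $2047.20; OOP now $2047.20.
Claim 2 ($7778): 20% coinsurance on $7778 = $1555.60. Adding that to $2047.20 gives $3602.80, past the $3300 cap; traveler pays only $3300 − $2047.20 = $1252.80.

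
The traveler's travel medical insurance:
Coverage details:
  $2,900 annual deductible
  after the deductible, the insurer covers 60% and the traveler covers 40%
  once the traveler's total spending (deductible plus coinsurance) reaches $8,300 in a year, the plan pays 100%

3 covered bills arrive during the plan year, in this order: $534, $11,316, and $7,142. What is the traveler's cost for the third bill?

$1,820

Bill 1, $534: entire amount goes to the deductible. Traveler pays $534; OOP now $534.
Bill 2, $11,316: $2,366 to deductible, leaving $8,950; traveler's 40% is $3,580. Traveler pays $5,946; OOP now $6,480.
Bill 3, $7,142: deductible already satisfied, so traveler's share is 40% × $7,142 = $2,856.80. Adding that to $6,480 gives $9,336.80, past the $8,300 cap; traveler pays only $8,300 − $6,480 = $1,820.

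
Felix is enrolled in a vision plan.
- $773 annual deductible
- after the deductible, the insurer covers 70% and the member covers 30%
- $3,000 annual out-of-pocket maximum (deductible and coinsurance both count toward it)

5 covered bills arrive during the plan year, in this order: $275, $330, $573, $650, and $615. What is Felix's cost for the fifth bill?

$184.50

Bill 1, $275: entire amount goes to the deductible. Member owes $275 (running OOP $275).
Bill 2, $330: all of it applies to the deductible. Member pays $330; OOP now $605.
Bill 3, $573: $168 to deductible, leaving $405; member's 30% is $121.50. Cost to member: $289.50. OOP to date $894.50.
Bill 4, $650: deductible already satisfied, so member's share is 30% × $650 = $195. Member pays $195; OOP now $1,089.50.
Bill 5, $615: deductible already satisfied, so member's share is 30% × $615 = $184.50. Cost to member: $184.50. OOP to date $1,274.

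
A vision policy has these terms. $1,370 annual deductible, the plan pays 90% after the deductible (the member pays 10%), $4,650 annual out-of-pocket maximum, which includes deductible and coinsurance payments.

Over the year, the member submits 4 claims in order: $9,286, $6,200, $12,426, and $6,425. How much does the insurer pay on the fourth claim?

Claim 1 ($9,286): $1,370 finishes the deductible; $7,916 goes to coinsurance; 10% of $7,916 = $791.60. Cost to member: $2,161.60. OOP to date $2,161.60. Insurer: $9,286 − $2,161.60 = $7,124.40.
Claim 2 ($6,200): deductible met; 10% of $6,200 = $620. Member pays $620; OOP now $2,781.60. Insurer: $6,200 − $620 = $5,580.
Claim 3 ($12,426): 10% coinsurance on $12,426 = $1,242.60. Member pays $1,242.60; OOP now $4,024.20. Insurer: $12,426 − $1,242.60 = $11,183.40.
Claim 4 ($6,425): 10% coinsurance on $6,425 = $642.50. OOP would hit $4,666.70 > $4,650, so the cap limits the member to $4,650 − $4,024.20 = $625.80. Insurer: $6,425 − $625.80 = $5,799.20.

$5,799.20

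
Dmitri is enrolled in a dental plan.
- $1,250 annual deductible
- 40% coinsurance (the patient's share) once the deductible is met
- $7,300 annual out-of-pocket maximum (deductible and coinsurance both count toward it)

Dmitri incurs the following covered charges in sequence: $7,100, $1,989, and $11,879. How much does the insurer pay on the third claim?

$8,964.60

Claim 1 — $7,100: deductible takes $1,250, $5,850 remains; 40% of $5,850 = $2,340. Cost to patient: $3,590. OOP to date $3,590. Insurer: $7,100 − $3,590 = $3,510.
Claim 2 — $1,989: 40% coinsurance on $1,989 = $795.60. Cost to patient: $795.60. OOP to date $4,385.60. Plan pays $1,989 − $795.60 = $1,193.40.
Claim 3 — $11,879: deductible already satisfied, so patient's share is 40% × $11,879 = $4,751.60. Adding that to $4,385.60 gives $9,137.20, past the $7,300 cap; patient pays only $7,300 − $4,385.60 = $2,914.40. Insurer: $11,879 − $2,914.40 = $8,964.60.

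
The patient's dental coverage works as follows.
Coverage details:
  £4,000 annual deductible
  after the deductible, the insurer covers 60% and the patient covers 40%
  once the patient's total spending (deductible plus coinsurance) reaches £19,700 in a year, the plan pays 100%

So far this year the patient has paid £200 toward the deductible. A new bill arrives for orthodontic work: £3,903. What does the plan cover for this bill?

£61.80

Remaining deductible: £4,000 − £200 = £3,800.
The remaining £103 (= £3,903 − £3,800) moves to coinsurance.
Patient's 40% share of £103 is £41.20.
Patient responsibility before any cap: £3,800 + £41.20 = £3,841.20.
Total out-of-pocket so far would be £200 + £3,841.20 = £4,041.20, below the £19,700 cap — no reduction.
Insurer pays the balance: £3,903 − £3,841.20 = £61.80.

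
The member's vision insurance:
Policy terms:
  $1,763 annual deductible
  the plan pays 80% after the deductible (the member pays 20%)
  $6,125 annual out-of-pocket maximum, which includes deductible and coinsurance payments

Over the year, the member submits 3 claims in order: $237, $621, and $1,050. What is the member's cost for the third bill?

Bill 1, $237: entire amount goes to the deductible. Cost to member: $237. OOP to date $237.
Bill 2, $621: fully absorbed by the deductible. Member pays $621; OOP now $858.
Bill 3, $1,050: $905 finishes the deductible; $145 goes to coinsurance; member's 20% is $29. Cost to member: $934. OOP to date $1,792.

$934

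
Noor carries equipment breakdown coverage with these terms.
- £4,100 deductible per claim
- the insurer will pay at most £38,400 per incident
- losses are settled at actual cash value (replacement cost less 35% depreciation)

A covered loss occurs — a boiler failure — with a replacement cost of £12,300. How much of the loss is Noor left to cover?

At 35% depreciation, ACV = £12,300 − £4,305 = £7,995.
Subtract the deductible: £7,995 − £4,100 = £3,895.
£3,895 ≤ £38,400, so the limit doesn't bind; insurer pays £3,895.
The business owner bears the rest of the original loss: £12,300 − £3,895 = £8,405.

£8,405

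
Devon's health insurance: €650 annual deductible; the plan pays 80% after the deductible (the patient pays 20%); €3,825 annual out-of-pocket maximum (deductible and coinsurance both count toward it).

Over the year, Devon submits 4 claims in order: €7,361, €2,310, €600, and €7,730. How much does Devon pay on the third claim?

€120

Bill 1, €7,361: deductible takes €650, €6,711 remains; coinsurance €6,711 × 20% = €1,342.20. Cost to patient: €1,992.20. OOP to date €1,992.20.
Bill 2, €2,310: deductible already satisfied, so patient's share is 20% × €2,310 = €462. Patient owes €462 (running OOP €2,454.20).
Bill 3, €600: deductible already satisfied, so patient's share is 20% × €600 = €120. Patient owes €120 (running OOP €2,574.20).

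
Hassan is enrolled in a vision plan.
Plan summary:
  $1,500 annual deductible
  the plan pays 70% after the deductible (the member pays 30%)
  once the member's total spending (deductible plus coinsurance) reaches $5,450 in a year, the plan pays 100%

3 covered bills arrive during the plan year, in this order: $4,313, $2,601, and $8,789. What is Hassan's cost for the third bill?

$2,325.80

Bill 1, $4,313: $1,500 to deductible, leaving $2,813; 30% of $2,813 = $843.90. Member owes $2,343.90 (running OOP $2,343.90).
Bill 2, $2,601: deductible already satisfied, so member's share is 30% × $2,601 = $780.30. Member pays $780.30; OOP now $3,124.20.
Bill 3, $8,789: deductible already satisfied, so member's share is 30% × $8,789 = $2,636.70. OOP would hit $5,760.90 > $5,450, so the cap limits the member to $5,450 − $3,124.20 = $2,325.80.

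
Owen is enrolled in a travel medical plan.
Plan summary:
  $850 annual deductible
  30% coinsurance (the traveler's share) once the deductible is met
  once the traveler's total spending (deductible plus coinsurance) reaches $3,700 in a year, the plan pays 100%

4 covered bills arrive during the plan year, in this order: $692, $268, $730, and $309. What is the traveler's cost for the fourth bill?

$92.70

#1 ($692): entire amount goes to the deductible. Traveler owes $692 (running OOP $692).
#2 ($268): deductible takes $158, $110 remains; 30% of $110 = $33. Cost to traveler: $191. OOP to date $883.
#3 ($730): deductible already satisfied, so traveler's share is 30% × $730 = $219. Traveler pays $219; OOP now $1,102.
#4 ($309): deductible already satisfied, so traveler's share is 30% × $309 = $92.70. Cost to traveler: $92.70. OOP to date $1,194.70.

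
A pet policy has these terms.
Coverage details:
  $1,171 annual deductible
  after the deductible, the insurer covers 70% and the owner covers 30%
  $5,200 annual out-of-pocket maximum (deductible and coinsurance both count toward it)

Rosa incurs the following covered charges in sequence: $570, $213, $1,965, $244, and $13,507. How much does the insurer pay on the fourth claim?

$170.80

Claim 1 — $570: entire amount goes to the deductible. Owner pays $570; OOP now $570. Plan pays $570 − $570 = $0.
Claim 2 — $213: fully absorbed by the deductible. Owner pays $213; OOP now $783. Insurer: $213 − $213 = $0.
Claim 3 — $1,965: deductible takes $388, $1,577 remains; coinsurance $1,577 × 30% = $473.10. Owner owes $861.10 (running OOP $1,644.10). Insurer: $1,965 − $861.10 = $1,103.90.
Claim 4 — $244: 30% coinsurance on $244 = $73.20. Cost to owner: $73.20. OOP to date $1,717.30. Plan pays $244 − $73.20 = $170.80.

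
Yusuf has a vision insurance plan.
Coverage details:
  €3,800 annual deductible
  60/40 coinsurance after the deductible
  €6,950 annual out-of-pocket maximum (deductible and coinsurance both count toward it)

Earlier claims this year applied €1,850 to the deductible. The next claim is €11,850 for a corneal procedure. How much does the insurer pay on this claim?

€1,850 of the €3,800 deductible is already met, leaving €1,950.
The remaining €9,900 (= €11,850 − €1,950) moves to coinsurance.
Member's 40% share of €9,900 is €3,960.
That puts the member's cost at €1,950 + €3,960 = €5,910 before any cap.
That would bring total out-of-pocket to €7,760, past the €6,950 cap. The member is capped at €6,950 − €1,850 = €5,100 on this claim.
Insurer pays the balance: €11,850 − €5,100 = €6,750.

€6,750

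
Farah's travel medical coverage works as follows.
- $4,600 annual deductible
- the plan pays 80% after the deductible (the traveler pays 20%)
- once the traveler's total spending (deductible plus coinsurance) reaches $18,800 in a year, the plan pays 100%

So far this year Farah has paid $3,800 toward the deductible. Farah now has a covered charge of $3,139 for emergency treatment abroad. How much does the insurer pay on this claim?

Remaining deductible: $4,600 − $3,800 = $800.
After the $800 deductible portion, $3,139 − $800 = $2,339 is subject to coinsurance.
Traveler's 20% share of $2,339 is $467.80.
That puts the traveler's cost at $800 + $467.80 = $1,267.80 before any cap.
Year-to-date out-of-pocket becomes $3,800 + $1,267.80 = $5,067.80, still under the $18,800 maximum, so no cap applies.
The insurer covers the remainder: $3,139 − $1,267.80 = $1,871.20.

$1,871.20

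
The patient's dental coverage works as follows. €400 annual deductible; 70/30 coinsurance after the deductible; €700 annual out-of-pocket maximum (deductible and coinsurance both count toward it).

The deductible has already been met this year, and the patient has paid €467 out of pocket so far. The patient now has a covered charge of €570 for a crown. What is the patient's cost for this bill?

€171

With the deductible met, the entire €570 is subject to coinsurance.
Coinsurance: €570 × 30% = €171.
Year-to-date out-of-pocket becomes €467 + €171 = €638, still under the €700 maximum, so no cap applies.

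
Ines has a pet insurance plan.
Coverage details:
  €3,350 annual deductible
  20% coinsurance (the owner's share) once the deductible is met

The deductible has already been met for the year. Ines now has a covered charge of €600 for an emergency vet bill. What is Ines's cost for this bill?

€120

With the deductible met, the entire €600 is subject to coinsurance.
Owner's 20% share of €600 is €120.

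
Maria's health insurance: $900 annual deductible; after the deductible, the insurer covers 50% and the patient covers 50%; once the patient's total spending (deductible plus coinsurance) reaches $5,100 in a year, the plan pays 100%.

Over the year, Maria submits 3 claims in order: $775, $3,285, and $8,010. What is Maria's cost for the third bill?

#1 ($775): entire amount goes to the deductible. Cost to patient: $775. OOP to date $775.
#2 ($3,285): $125 to deductible, leaving $3,160; patient's 50% is $1,580. Cost to patient: $1,705. OOP to date $2,480.
#3 ($8,010): 50% coinsurance on $8,010 = $4,005. OOP would hit $6,485 > $5,100, so the cap limits the patient to $5,100 − $2,480 = $2,620.

$2,620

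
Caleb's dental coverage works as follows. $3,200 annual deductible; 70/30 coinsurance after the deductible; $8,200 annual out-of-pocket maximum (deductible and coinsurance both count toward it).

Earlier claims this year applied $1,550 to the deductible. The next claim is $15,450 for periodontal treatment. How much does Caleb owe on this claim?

$5,790

Remaining deductible: $3,200 − $1,550 = $1,650.
That leaves $15,450 − $1,650 = $13,800 for coinsurance.
30% of $13,800 = $4,140 falls to the patient.
So the patient owes $1,650 + $4,140 = $5,790 before any cap.
Cumulative spending $1,550 + $5,790 = $7,340 stays under the $8,200 maximum.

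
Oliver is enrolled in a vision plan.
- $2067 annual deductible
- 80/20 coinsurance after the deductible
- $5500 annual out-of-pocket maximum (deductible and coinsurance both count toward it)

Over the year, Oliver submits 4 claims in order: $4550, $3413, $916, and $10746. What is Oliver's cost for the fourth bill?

#1 ($4550): deductible takes $2067, $2483 remains; coinsurance $2483 × 20% = $496.60. Member owes $2563.60 (running OOP $2563.60).
#2 ($3413): deductible met; 20% of $3413 = $682.60. Member owes $682.60 (running OOP $3246.20).
#3 ($916): deductible met; 20% of $916 = $183.20. Member pays $183.20; OOP now $3429.40.
#4 ($10746): deductible met; 20% of $10746 = $2149.20. That would push OOP to $5578.60, over the $5500 cap, so member pays $5500 − $3429.40 = $2070.60.

$2070.60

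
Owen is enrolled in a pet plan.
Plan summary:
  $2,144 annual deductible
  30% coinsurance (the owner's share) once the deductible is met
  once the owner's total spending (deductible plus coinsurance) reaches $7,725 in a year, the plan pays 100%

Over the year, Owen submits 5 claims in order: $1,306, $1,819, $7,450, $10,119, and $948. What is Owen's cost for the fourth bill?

Claim 1 ($1,306): all of it applies to the deductible. Cost to owner: $1,306. OOP to date $1,306.
Claim 2 ($1,819): $838 to deductible, leaving $981; owner's 30% is $294.30. Owner owes $1,132.30 (running OOP $2,438.30).
Claim 3 ($7,450): deductible met; 30% of $7,450 = $2,235. Owner pays $2,235; OOP now $4,673.30.
Claim 4 ($10,119): 30% coinsurance on $10,119 = $3,035.70. Owner owes $3,035.70 (running OOP $7,709).

$3,035.70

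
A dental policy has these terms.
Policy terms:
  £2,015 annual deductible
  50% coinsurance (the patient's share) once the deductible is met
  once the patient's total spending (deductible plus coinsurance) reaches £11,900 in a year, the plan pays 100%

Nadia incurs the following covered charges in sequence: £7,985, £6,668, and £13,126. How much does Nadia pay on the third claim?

Claim 1 (£7,985): £2,015 finishes the deductible; £5,970 goes to coinsurance; 50% of £5,970 = £2,985. Cost to patient: £5,000. OOP to date £5,000.
Claim 2 (£6,668): deductible already satisfied, so patient's share is 50% × £6,668 = £3,334. Cost to patient: £3,334. OOP to date £8,334.
Claim 3 (£13,126): deductible already satisfied, so patient's share is 50% × £13,126 = £6,563. Adding that to £8,334 gives £14,897, past the £11,900 cap; patient pays only £11,900 − £8,334 = £3,566.

£3,566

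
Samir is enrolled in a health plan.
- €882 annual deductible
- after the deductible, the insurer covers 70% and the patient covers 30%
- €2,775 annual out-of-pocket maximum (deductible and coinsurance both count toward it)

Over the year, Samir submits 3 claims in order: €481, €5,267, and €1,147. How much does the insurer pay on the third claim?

€802.90

Bill 1, €481: all of it applies to the deductible. Patient owes €481 (running OOP €481). Plan pays €481 − €481 = €0.
Bill 2, €5,267: deductible takes €401, €4,866 remains; patient's 30% is €1,459.80. Cost to patient: €1,860.80. OOP to date €2,341.80. Insurer: €5,267 − €1,860.80 = €3,406.20.
Bill 3, €1,147: 30% coinsurance on €1,147 = €344.10. Cost to patient: €344.10. OOP to date €2,685.90. Insurer: €1,147 − €344.10 = €802.90.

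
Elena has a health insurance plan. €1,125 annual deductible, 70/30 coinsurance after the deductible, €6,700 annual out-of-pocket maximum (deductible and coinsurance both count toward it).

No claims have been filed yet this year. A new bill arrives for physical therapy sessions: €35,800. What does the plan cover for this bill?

€29,100

The full €1,125 deductible is still open; €1,125 of this bill applies to it.
The remaining €34,675 (= €35,800 − €1,125) moves to coinsurance.
30% of €34,675 = €10,402.50 falls to the patient.
So the patient owes €1,125 + €10,402.50 = €11,527.50 before any cap.
That would bring total out-of-pocket to €11,527.50, past the €6,700 cap. The patient is capped at €6,700 − €0 = €6,700 on this claim.
Insurer pays the balance: €35,800 − €6,700 = €29,100.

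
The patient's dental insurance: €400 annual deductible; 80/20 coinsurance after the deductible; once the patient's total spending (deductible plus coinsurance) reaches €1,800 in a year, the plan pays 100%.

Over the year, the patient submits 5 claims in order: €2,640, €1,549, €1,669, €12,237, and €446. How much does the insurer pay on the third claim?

€1,335.20

Claim 1 (€2,640): €400 finishes the deductible; €2,240 goes to coinsurance; patient's 20% is €448. Patient pays €848; OOP now €848. Insurer: €2,640 − €848 = €1,792.
Claim 2 (€1,549): deductible met; 20% of €1,549 = €309.80. Cost to patient: €309.80. OOP to date €1,157.80. Plan pays €1,549 − €309.80 = €1,239.20.
Claim 3 (€1,669): 20% coinsurance on €1,669 = €333.80. Patient owes €333.80 (running OOP €1,491.60). Plan pays €1,669 − €333.80 = €1,335.20.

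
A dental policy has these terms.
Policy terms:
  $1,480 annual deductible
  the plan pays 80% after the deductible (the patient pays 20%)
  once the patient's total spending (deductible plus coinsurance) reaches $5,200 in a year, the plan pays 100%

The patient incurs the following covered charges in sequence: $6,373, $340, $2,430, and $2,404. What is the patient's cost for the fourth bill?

Bill 1, $6,373: deductible takes $1,480, $4,893 remains; patient's 20% is $978.60. Patient pays $2,458.60; OOP now $2,458.60.
Bill 2, $340: deductible met; 20% of $340 = $68. Cost to patient: $68. OOP to date $2,526.60.
Bill 3, $2,430: 20% coinsurance on $2,430 = $486. Patient pays $486; OOP now $3,012.60.
Bill 4, $2,404: deductible already satisfied, so patient's share is 20% × $2,404 = $480.80. Patient owes $480.80 (running OOP $3,493.40).

$480.80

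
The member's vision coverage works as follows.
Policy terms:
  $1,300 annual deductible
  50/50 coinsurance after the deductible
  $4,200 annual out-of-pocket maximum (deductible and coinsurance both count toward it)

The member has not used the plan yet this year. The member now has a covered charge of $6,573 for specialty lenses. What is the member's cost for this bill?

$3,936.50

The full $1,300 deductible is still open; $1,300 of this bill applies to it.
That leaves $6,573 − $1,300 = $5,273 for coinsurance.
Member's 50% share of $5,273 is $2,636.50.
So the member owes $1,300 + $2,636.50 = $3,936.50 before any cap.
Cumulative spending $0 + $3,936.50 = $3,936.50 stays under the $4,200 maximum.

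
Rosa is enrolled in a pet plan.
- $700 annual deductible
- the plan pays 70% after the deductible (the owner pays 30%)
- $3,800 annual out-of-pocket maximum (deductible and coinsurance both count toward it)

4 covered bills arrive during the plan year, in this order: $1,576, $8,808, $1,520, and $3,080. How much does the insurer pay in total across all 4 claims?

$11,184

#1 ($1,576): deductible takes $700, $876 remains; owner's 30% is $262.80. Owner owes $962.80 (running OOP $962.80). Plan pays $1,576 − $962.80 = $613.20.
#2 ($8,808): 30% coinsurance on $8,808 = $2,642.40. Owner pays $2,642.40; OOP now $3,605.20. Insurer: $8,808 − $2,642.40 = $6,165.60.
#3 ($1,520): deductible met; 30% of $1,520 = $456. That would push OOP to $4,061.20, over the $3,800 cap, so owner pays $3,800 − $3,605.20 = $194.80. Insurer: $1,520 − $194.80 = $1,325.20.
#4 ($3,080): deductible met; 30% of $3,080 = $924. Adding that to $3,800 gives $4,724, past the $3,800 cap; owner pays only $3,800 − $3,800 = $0. Insurer: $3,080 − $0 = $3,080.
Insurer total: $613.20 + $6,165.60 + $1,325.20 + $3,080 = $11,184.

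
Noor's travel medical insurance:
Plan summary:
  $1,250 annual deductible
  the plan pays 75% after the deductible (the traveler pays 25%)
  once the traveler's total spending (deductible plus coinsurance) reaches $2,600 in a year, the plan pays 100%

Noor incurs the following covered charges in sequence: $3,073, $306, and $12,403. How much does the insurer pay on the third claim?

#1 ($3,073): $1,250 finishes the deductible; $1,823 goes to coinsurance; traveler's 25% is $455.75. Cost to traveler: $1,705.75. OOP to date $1,705.75. Plan pays $3,073 − $1,705.75 = $1,367.25.
#2 ($306): deductible already satisfied, so traveler's share is 25% × $306 = $76.50. Traveler pays $76.50; OOP now $1,782.25. Plan pays $306 − $76.50 = $229.50.
#3 ($12,403): deductible met; 25% of $12,403 = $3,100.75. That would push OOP to $4,883, over the $2,600 cap, so traveler pays $2,600 − $1,782.25 = $817.75. Insurer: $12,403 − $817.75 = $11,585.25.

$11,585.25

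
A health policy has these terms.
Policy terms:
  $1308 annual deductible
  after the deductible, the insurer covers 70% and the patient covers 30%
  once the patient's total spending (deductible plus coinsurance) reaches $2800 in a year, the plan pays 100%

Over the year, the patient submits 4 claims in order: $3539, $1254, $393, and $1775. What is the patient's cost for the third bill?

$117.90

Claim 1 ($3539): $1308 finishes the deductible; $2231 goes to coinsurance; 30% of $2231 = $669.30. Patient pays $1977.30; OOP now $1977.30.
Claim 2 ($1254): deductible already satisfied, so patient's share is 30% × $1254 = $376.20. Patient pays $376.20; OOP now $2353.50.
Claim 3 ($393): 30% coinsurance on $393 = $117.90. Cost to patient: $117.90. OOP to date $2471.40.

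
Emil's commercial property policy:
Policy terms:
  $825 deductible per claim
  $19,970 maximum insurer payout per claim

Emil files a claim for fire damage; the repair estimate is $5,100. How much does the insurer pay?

$4,275

After the deductible, $5,100 − $825 = $4,275 remains.
$4,275 is within the $19,970 limit, so the insurer pays $4,275.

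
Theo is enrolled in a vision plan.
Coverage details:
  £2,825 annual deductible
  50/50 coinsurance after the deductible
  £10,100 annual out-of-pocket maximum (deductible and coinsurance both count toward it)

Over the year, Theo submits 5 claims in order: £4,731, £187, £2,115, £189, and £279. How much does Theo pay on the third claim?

£1,057.50

Bill 1, £4,731: deductible takes £2,825, £1,906 remains; member's 50% is £953. Cost to member: £3,778. OOP to date £3,778.
Bill 2, £187: deductible already satisfied, so member's share is 50% × £187 = £93.50. Member pays £93.50; OOP now £3,871.50.
Bill 3, £2,115: deductible met; 50% of £2,115 = £1,057.50. Member owes £1,057.50 (running OOP £4,929).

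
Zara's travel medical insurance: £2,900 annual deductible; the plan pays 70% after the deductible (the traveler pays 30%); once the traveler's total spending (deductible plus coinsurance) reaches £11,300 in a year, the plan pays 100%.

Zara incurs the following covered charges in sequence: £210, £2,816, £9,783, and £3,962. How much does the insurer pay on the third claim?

#1 (£210): fully absorbed by the deductible. Cost to traveler: £210. OOP to date £210. Insurer: £210 − £210 = £0.
#2 (£2,816): £2,690 to deductible, leaving £126; traveler's 30% is £37.80. Cost to traveler: £2,727.80. OOP to date £2,937.80. Insurer: £2,816 − £2,727.80 = £88.20.
#3 (£9,783): deductible met; 30% of £9,783 = £2,934.90. Traveler owes £2,934.90 (running OOP £5,872.70). Insurer: £9,783 − £2,934.90 = £6,848.10.

£6,848.10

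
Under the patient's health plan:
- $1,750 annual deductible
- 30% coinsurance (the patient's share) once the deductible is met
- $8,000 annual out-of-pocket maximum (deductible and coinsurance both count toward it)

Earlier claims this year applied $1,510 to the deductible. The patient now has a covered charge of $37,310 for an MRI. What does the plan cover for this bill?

$1,510 of the $1,750 deductible is already met, leaving $240.
After the $240 deductible portion, $37,310 − $240 = $37,070 is subject to coinsurance.
30% of $37,070 = $11,121 falls to the patient.
So the patient owes $240 + $11,121 = $11,361 before any cap.
Year-to-date out-of-pocket would reach $1,510 + $11,361 = $12,871, above the $8,000 maximum, so the patient pays only $8,000 − $1,510 = $6,490.
The plan picks up $37,310 − $6,490 = $30,820.

$30,820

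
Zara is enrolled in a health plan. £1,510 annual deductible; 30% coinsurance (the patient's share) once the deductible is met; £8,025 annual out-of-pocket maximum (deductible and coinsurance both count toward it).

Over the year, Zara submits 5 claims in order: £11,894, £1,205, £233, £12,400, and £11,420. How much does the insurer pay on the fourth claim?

£9,431.60

Claim 1 — £11,894: £1,510 finishes the deductible; £10,384 goes to coinsurance; coinsurance £10,384 × 30% = £3,115.20. Patient pays £4,625.20; OOP now £4,625.20. Plan pays £11,894 − £4,625.20 = £7,268.80.
Claim 2 — £1,205: 30% coinsurance on £1,205 = £361.50. Cost to patient: £361.50. OOP to date £4,986.70. Insurer: £1,205 − £361.50 = £843.50.
Claim 3 — £233: deductible met; 30% of £233 = £69.90. Patient owes £69.90 (running OOP £5,056.60). Plan pays £233 − £69.90 = £163.10.
Claim 4 — £12,400: deductible already satisfied, so patient's share is 30% × £12,400 = £3,720. OOP would hit £8,776.60 > £8,025, so the cap limits the patient to £8,025 − £5,056.60 = £2,968.40. Insurer: £12,400 − £2,968.40 = £9,431.60.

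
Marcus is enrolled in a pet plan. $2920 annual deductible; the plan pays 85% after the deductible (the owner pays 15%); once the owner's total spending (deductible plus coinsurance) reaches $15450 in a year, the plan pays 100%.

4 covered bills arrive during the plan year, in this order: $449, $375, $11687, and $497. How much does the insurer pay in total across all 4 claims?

$8574.80

Claim 1 ($449): fully absorbed by the deductible. Owner owes $449 (running OOP $449). Insurer: $449 − $449 = $0.
Claim 2 ($375): all of it applies to the deductible. Owner owes $375 (running OOP $824). Insurer: $375 − $375 = $0.
Claim 3 ($11687): $2096 to deductible, leaving $9591; owner's 15% is $1438.65. Owner owes $3534.65 (running OOP $4358.65). Insurer: $11687 − $3534.65 = $8152.35.
Claim 4 ($497): 15% coinsurance on $497 = $74.55. Owner pays $74.55; OOP now $4433.20. Insurer: $497 − $74.55 = $422.45.
Insurer total: $0 + $0 + $8152.35 + $422.45 = $8574.80.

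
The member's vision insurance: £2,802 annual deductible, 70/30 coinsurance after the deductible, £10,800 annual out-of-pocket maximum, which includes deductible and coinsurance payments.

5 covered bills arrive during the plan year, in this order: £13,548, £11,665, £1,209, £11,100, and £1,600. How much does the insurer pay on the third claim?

Claim 1 — £13,548: £2,802 to deductible, leaving £10,746; 30% of £10,746 = £3,223.80. Member owes £6,025.80 (running OOP £6,025.80). Plan pays £13,548 − £6,025.80 = £7,522.20.
Claim 2 — £11,665: 30% coinsurance on £11,665 = £3,499.50. Member owes £3,499.50 (running OOP £9,525.30). Insurer: £11,665 − £3,499.50 = £8,165.50.
Claim 3 — £1,209: deductible already satisfied, so member's share is 30% × £1,209 = £362.70. Cost to member: £362.70. OOP to date £9,888. Plan pays £1,209 − £362.70 = £846.30.

£846.30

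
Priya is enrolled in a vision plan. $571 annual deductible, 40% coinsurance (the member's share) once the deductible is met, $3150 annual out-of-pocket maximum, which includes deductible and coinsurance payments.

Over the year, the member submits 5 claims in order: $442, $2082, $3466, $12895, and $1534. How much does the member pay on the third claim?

#1 ($442): entire amount goes to the deductible. Member pays $442; OOP now $442.
#2 ($2082): $129 finishes the deductible; $1953 goes to coinsurance; member's 40% is $781.20. Cost to member: $910.20. OOP to date $1352.20.
#3 ($3466): deductible met; 40% of $3466 = $1386.40. Member pays $1386.40; OOP now $2738.60.

$1386.40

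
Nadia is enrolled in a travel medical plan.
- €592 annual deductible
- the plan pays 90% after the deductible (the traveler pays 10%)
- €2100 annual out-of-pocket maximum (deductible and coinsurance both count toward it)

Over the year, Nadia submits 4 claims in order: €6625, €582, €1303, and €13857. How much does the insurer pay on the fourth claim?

€13140.80

Claim 1 — €6625: €592 finishes the deductible; €6033 goes to coinsurance; coinsurance €6033 × 10% = €603.30. Traveler owes €1195.30 (running OOP €1195.30). Plan pays €6625 − €1195.30 = €5429.70.
Claim 2 — €582: 10% coinsurance on €582 = €58.20. Traveler pays €58.20; OOP now €1253.50. Plan pays €582 − €58.20 = €523.80.
Claim 3 — €1303: deductible already satisfied, so traveler's share is 10% × €1303 = €130.30. Traveler owes €130.30 (running OOP €1383.80). Plan pays €1303 − €130.30 = €1172.70.
Claim 4 — €13857: deductible met; 10% of €13857 = €1385.70. OOP would hit €2769.50 > €2100, so the cap limits the traveler to €2100 − €1383.80 = €716.20. Plan pays €13857 − €716.20 = €13140.80.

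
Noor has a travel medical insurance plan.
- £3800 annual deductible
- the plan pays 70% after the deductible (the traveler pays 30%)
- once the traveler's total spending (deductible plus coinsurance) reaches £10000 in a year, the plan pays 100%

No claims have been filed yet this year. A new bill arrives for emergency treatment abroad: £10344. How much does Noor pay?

Nothing has been paid toward the £3800 deductible, so the first £3800 of this charge is applied there.
That leaves £10344 − £3800 = £6544 for coinsurance.
30% of £6544 = £1963.20 falls to the traveler.
Traveler responsibility before any cap: £3800 + £1963.20 = £5763.20.
Cumulative spending £0 + £5763.20 = £5763.20 stays under the £10000 maximum.

£5763.20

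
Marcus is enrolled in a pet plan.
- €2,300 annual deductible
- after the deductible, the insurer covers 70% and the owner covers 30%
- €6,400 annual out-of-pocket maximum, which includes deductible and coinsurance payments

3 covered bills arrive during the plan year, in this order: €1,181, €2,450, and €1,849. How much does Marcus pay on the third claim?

€554.70

Bill 1, €1,181: all of it applies to the deductible. Owner pays €1,181; OOP now €1,181.
Bill 2, €2,450: €1,119 finishes the deductible; €1,331 goes to coinsurance; owner's 30% is €399.30. Owner pays €1,518.30; OOP now €2,699.30.
Bill 3, €1,849: deductible met; 30% of €1,849 = €554.70. Owner pays €554.70; OOP now €3,254.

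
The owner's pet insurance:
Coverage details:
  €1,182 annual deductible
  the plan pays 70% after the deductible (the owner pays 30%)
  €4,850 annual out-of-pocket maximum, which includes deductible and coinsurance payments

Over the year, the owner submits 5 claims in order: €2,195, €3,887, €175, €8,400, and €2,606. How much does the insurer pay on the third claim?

Claim 1 (€2,195): €1,182 finishes the deductible; €1,013 goes to coinsurance; owner's 30% is €303.90. Cost to owner: €1,485.90. OOP to date €1,485.90. Plan pays €2,195 − €1,485.90 = €709.10.
Claim 2 (€3,887): deductible already satisfied, so owner's share is 30% × €3,887 = €1,166.10. Owner pays €1,166.10; OOP now €2,652. Insurer: €3,887 − €1,166.10 = €2,720.90.
Claim 3 (€175): deductible met; 30% of €175 = €52.50. Owner pays €52.50; OOP now €2,704.50. Plan pays €175 − €52.50 = €122.50.

€122.50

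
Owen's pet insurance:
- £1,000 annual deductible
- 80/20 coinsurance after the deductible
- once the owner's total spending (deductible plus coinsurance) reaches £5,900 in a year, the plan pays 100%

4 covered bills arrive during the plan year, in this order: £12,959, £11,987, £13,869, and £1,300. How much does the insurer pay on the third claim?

£13,758.20

Claim 1 (£12,959): £1,000 finishes the deductible; £11,959 goes to coinsurance; 20% of £11,959 = £2,391.80. Owner owes £3,391.80 (running OOP £3,391.80). Plan pays £12,959 − £3,391.80 = £9,567.20.
Claim 2 (£11,987): deductible already satisfied, so owner's share is 20% × £11,987 = £2,397.40. Cost to owner: £2,397.40. OOP to date £5,789.20. Insurer: £11,987 − £2,397.40 = £9,589.60.
Claim 3 (£13,869): deductible met; 20% of £13,869 = £2,773.80. Adding that to £5,789.20 gives £8,563, past the £5,900 cap; owner pays only £5,900 − £5,789.20 = £110.80. Plan pays £13,869 − £110.80 = £13,758.20.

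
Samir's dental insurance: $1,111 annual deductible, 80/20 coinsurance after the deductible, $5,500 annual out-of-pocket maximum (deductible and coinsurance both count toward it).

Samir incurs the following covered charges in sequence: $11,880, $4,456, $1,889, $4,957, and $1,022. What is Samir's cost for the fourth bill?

Claim 1 ($11,880): deductible takes $1,111, $10,769 remains; coinsurance $10,769 × 20% = $2,153.80. Patient owes $3,264.80 (running OOP $3,264.80).
Claim 2 ($4,456): deductible met; 20% of $4,456 = $891.20. Patient pays $891.20; OOP now $4,156.
Claim 3 ($1,889): deductible already satisfied, so patient's share is 20% × $1,889 = $377.80. Patient owes $377.80 (running OOP $4,533.80).
Claim 4 ($4,957): deductible met; 20% of $4,957 = $991.40. That would push OOP to $5,525.20, over the $5,500 cap, so patient pays $5,500 − $4,533.80 = $966.20.

$966.20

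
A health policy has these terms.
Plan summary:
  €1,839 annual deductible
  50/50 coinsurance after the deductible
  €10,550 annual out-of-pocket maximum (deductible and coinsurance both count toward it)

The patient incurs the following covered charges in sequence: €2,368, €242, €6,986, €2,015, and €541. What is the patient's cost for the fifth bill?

Claim 1 — €2,368: €1,839 finishes the deductible; €529 goes to coinsurance; patient's 50% is €264.50. Cost to patient: €2,103.50. OOP to date €2,103.50.
Claim 2 — €242: deductible met; 50% of €242 = €121. Patient pays €121; OOP now €2,224.50.
Claim 3 — €6,986: deductible already satisfied, so patient's share is 50% × €6,986 = €3,493. Patient pays €3,493; OOP now €5,717.50.
Claim 4 — €2,015: 50% coinsurance on €2,015 = €1,007.50. Patient owes €1,007.50 (running OOP €6,725).
Claim 5 — €541: 50% coinsurance on €541 = €270.50. Patient pays €270.50; OOP now €6,995.50.

€270.50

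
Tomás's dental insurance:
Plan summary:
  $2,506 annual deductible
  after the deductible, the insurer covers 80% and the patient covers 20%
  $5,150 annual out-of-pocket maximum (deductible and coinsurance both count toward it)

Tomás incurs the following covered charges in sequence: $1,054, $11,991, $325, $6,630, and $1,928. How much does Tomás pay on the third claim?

Claim 1 ($1,054): all of it applies to the deductible. Cost to patient: $1,054. OOP to date $1,054.
Claim 2 ($11,991): $1,452 finishes the deductible; $10,539 goes to coinsurance; coinsurance $10,539 × 20% = $2,107.80. Patient pays $3,559.80; OOP now $4,613.80.
Claim 3 ($325): 20% coinsurance on $325 = $65. Patient owes $65 (running OOP $4,678.80).

$65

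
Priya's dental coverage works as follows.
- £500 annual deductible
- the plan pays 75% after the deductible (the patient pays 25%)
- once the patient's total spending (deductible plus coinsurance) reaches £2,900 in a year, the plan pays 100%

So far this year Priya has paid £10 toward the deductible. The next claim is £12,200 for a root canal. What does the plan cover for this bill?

£9,310

£10 of the £500 deductible is already met, leaving £490.
That leaves £12,200 − £490 = £11,710 for coinsurance.
Patient's 25% share of £11,710 is £2,927.50.
Patient responsibility before any cap: £490 + £2,927.50 = £3,417.50.
Adding £3,417.50 to the £10 already spent would give £3,427.50, which exceeds the £2,900 cap; the patient pays just £2,900 − £10 = £2,890.
The insurer covers the remainder: £12,200 − £2,890 = £9,310.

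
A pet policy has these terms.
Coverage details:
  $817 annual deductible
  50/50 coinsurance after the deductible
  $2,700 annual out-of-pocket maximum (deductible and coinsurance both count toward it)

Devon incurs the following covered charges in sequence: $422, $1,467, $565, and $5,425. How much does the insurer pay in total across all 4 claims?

$5,179

Claim 1 — $422: entire amount goes to the deductible. Owner owes $422 (running OOP $422). Insurer: $422 − $422 = $0.
Claim 2 — $1,467: $395 finishes the deductible; $1,072 goes to coinsurance; 50% of $1,072 = $536. Owner pays $931; OOP now $1,353. Insurer: $1,467 − $931 = $536.
Claim 3 — $565: 50% coinsurance on $565 = $282.50. Owner pays $282.50; OOP now $1,635.50. Plan pays $565 − $282.50 = $282.50.
Claim 4 — $5,425: 50% coinsurance on $5,425 = $2,712.50. Adding that to $1,635.50 gives $4,348, past the $2,700 cap; owner pays only $2,700 − $1,635.50 = $1,064.50. Plan pays $5,425 − $1,064.50 = $4,360.50.
Insurer total: $0 + $536 + $282.50 + $4,360.50 = $5,179.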